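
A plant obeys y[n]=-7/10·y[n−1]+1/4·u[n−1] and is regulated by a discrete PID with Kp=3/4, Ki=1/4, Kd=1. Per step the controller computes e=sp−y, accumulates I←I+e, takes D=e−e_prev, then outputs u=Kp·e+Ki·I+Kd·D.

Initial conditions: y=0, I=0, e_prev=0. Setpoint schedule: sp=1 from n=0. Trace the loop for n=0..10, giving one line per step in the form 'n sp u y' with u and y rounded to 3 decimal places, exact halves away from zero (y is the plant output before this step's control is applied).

(exact arithmetic carried between steps; '≈' marks a value shown rounded to 6 d.p. or computed from one; I and e_prev carry over from the previous line; the table rounds u and y to 3 d.p., halves away from zero)
n=0: y=0, sp=1, e=sp−y=1; I=1, D=e−e_prev=1; u=3/4·1+1/4·1+1·1=2; next y=-7/10·0+1/4·2=0.5
n=1: y=0.5, sp=1, e=sp−y=0.5; I=1.5, D=e−e_prev=-0.5; u=3/4·0.5+1/4·1.5+1·(-0.5)=0.25; next y=-7/10·0.5+1/4·0.25=-0.2875
n=2: y=-0.2875, sp=1, e=sp−y=1.2875; I=2.7875, D=e−e_prev=0.7875; u=3/4·1.2875+1/4·2.7875+1·0.7875=2.45; next y=-7/10·(-0.2875)+1/4·2.45=0.81375
n=3: y=0.81375, sp=1, e=sp−y=0.18625; I=2.97375, D=e−e_prev=-1.10125; u=3/4·0.18625+1/4·2.97375+1·(-1.10125)=-0.218125; next y=-7/10·0.81375+1/4·(-0.218125)≈-0.624156
n=4: y≈-0.624156, sp=1, e=sp−y≈1.624156; I≈4.597906, D=e−e_prev≈1.437906; u=3/4·1.624156+1/4·4.597906+1·1.437906≈3.8055; next y=-7/10·(-0.624156)+1/4·3.8055≈1.388284
n=5: y≈1.388284, sp=1, e=sp−y≈-0.388284; I≈4.209622, D=e−e_prev≈-2.012441; u=3/4·(-0.388284)+1/4·4.209622+1·(-2.012441)≈-1.251248; next y=-7/10·1.388284+1/4·(-1.251248)≈-1.284611
n=6: y≈-1.284611, sp=1, e=sp−y≈2.284611; I≈6.494233, D=e−e_prev≈2.672896; u=3/4·2.284611+1/4·6.494233+1·2.672896≈6.009912; next y=-7/10·(-1.284611)+1/4·6.009912≈2.401706
n=7: y≈2.401706, sp=1, e=sp−y≈-1.401706; I≈5.092527, D=e−e_prev≈-3.686317; u=3/4·(-1.401706)+1/4·5.092527+1·(-3.686317)≈-3.464465; next y=-7/10·2.401706+1/4·(-3.464465)≈-2.547310
n=8: y≈-2.547310, sp=1, e=sp−y≈3.547310; I≈8.639837, D=e−e_prev≈4.949016; u=3/4·3.547310+1/4·8.639837+1·4.949016≈9.769458; next y=-7/10·(-2.547310)+1/4·9.769458≈4.225482
n=9: y≈4.225482, sp=1, e=sp−y≈-3.225482; I≈5.414356, D=e−e_prev≈-6.772792; u=3/4·(-3.225482)+1/4·5.414356+1·(-6.772792)≈-7.838314; next y=-7/10·4.225482+1/4·(-7.838314)≈-4.917416
n=10: y≈-4.917416, sp=1, e=sp−y≈5.917416; I≈11.331772, D=e−e_prev≈9.142898; u=3/4·5.917416+1/4·11.331772+1·9.142898≈16.413902; next y=-7/10·(-4.917416)+1/4·16.413902≈7.545667

0 1 2.000 0.000
1 1 0.250 0.500
2 1 2.450 -0.288
3 1 -0.218 0.814
4 1 3.806 -0.624
5 1 -1.251 1.388
6 1 6.010 -1.285
7 1 -3.464 2.402
8 1 9.769 -2.547
9 1 -7.838 4.225
10 1 16.414 -4.917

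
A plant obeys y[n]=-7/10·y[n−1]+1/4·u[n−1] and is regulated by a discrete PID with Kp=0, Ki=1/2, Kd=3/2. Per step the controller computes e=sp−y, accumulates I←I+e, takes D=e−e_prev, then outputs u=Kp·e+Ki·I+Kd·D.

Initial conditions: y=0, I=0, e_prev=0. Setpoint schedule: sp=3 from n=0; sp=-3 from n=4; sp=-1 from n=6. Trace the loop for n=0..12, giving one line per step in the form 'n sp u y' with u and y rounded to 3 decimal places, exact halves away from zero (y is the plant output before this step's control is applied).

(exact arithmetic carried between steps; '≈' marks a value shown rounded to 6 d.p. or computed from one; I and e_prev carry over from the previous line; the table rounds u and y to 3 d.p., halves away from zero)
n=0: y=0, sp=3, e=sp−y=3; I=3, D=e−e_prev=3; u=0·3+1/2·3+3/2·3=6; next y=-7/10·0+1/4·6=1.5
n=1: y=1.5, sp=3, e=sp−y=1.5; I=4.5, D=e−e_prev=-1.5; u=0·1.5+1/2·4.5+3/2·(-1.5)=0; next y=-7/10·1.5+1/4·0=-1.05
n=2: y=-1.05, sp=3, e=sp−y=4.05; I=8.55, D=e−e_prev=2.55; u=0·4.05+1/2·8.55+3/2·2.55=8.1; next y=-7/10·(-1.05)+1/4·8.1=2.76
n=3: y=2.76, sp=3, e=sp−y=0.24; I=8.79, D=e−e_prev=-3.81; u=0·0.24+1/2·8.79+3/2·(-3.81)=-1.32; next y=-7/10·2.76+1/4·(-1.32)=-2.262
n=4: y=-2.262, sp=-3, e=sp−y=-0.738; I=8.052, D=e−e_prev=-0.978; u=0·(-0.738)+1/2·8.052+3/2·(-0.978)=2.559; next y=-7/10·(-2.262)+1/4·2.559=2.22315
n=5: y=2.22315, sp=-3, e=sp−y=-5.22315; I=2.82885, D=e−e_prev=-4.48515; u=0·(-5.22315)+1/2·2.82885+3/2·(-4.48515)=-5.3133; next y=-7/10·2.22315+1/4·(-5.3133)=-2.88453
n=6: y=-2.88453, sp=-1, e=sp−y=1.88453; I=4.71338, D=e−e_prev=7.10768; u=0·1.88453+1/2·4.71338+3/2·7.10768=13.01821; next y=-7/10·(-2.88453)+1/4·13.01821≈5.273724
n=7: y≈5.273724, sp=-1, e=sp−y≈-6.273724; I≈-1.560344, D=e−e_prev≈-8.158254; u=0·(-6.273724)+1/2·(-1.560344)+3/2·(-8.158254)≈-13.017552; next y=-7/10·5.273724+1/4·(-13.017552)≈-6.945994
n=8: y≈-6.945994, sp=-1, e=sp−y≈5.945994; I≈4.385651, D=e−e_prev≈12.219718; u=0·5.945994+1/2·4.385651+3/2·12.219718≈20.522402; next y=-7/10·(-6.945994)+1/4·20.522402≈9.992797
n=9: y≈9.992797, sp=-1, e=sp−y≈-10.992797; I≈-6.607146, D=e−e_prev≈-16.938791; u=0·(-10.992797)+1/2·(-6.607146)+3/2·(-16.938791)≈-28.711760; next y=-7/10·9.992797+1/4·(-28.711760)≈-14.172898
n=10: y≈-14.172898, sp=-1, e=sp−y≈13.172898; I≈6.565752, D=e−e_prev≈24.165694; u=0·13.172898+1/2·6.565752+3/2·24.165694≈39.531417; next y=-7/10·(-14.172898)+1/4·39.531417≈19.803883
n=11: y≈19.803883, sp=-1, e=sp−y≈-20.803883; I≈-14.238131, D=e−e_prev≈-33.976780; u=0·(-20.803883)+1/2·(-14.238131)+3/2·(-33.976780)≈-58.084236; next y=-7/10·19.803883+1/4·(-58.084236)≈-28.383777
n=12: y≈-28.383777, sp=-1, e=sp−y≈27.383777; I≈13.145646, D=e−e_prev≈48.187660; u=0·27.383777+1/2·13.145646+3/2·48.187660≈78.854312; next y=-7/10·(-28.383777)+1/4·78.854312≈39.582222

0 3 6.000 0.000
1 3 0.000 1.500
2 3 8.100 -1.050
3 3 -1.320 2.760
4 -3 2.559 -2.262
5 -3 -5.313 2.223
6 -1 13.018 -2.885
7 -1 -13.018 5.274
8 -1 20.522 -6.946
9 -1 -28.712 9.993
10 -1 39.531 -14.173
11 -1 -58.084 19.804
12 -1 78.854 -28.384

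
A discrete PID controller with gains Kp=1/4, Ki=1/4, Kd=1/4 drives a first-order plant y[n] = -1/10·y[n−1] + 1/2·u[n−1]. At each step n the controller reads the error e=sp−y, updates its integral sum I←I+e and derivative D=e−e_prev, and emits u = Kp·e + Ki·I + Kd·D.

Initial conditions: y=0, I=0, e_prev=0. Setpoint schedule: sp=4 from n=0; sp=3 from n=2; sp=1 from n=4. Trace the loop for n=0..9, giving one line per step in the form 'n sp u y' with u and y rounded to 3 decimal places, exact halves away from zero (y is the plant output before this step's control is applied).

(exact arithmetic carried between steps; '≈' marks a value shown rounded to 6 d.p. or computed from one; I and e_prev carry over from the previous line; the table rounds u and y to 3 d.p., halves away from zero)
n=0: y=0, sp=4, e=sp−y=4; I=4, D=e−e_prev=4; u=1/4·4+1/4·4+1/4·4=3; next y=-1/10·0+1/2·3=1.5
n=1: y=1.5, sp=4, e=sp−y=2.5; I=6.5, D=e−e_prev=-1.5; u=1/4·2.5+1/4·6.5+1/4·(-1.5)=1.875; next y=-1/10·1.5+1/2·1.875=0.7875
n=2: y=0.7875, sp=3, e=sp−y=2.2125; I=8.7125, D=e−e_prev=-0.2875; u=1/4·2.2125+1/4·8.7125+1/4·(-0.2875)=2.659375; next y=-1/10·0.7875+1/2·2.659375≈1.250938
n=3: y≈1.250938, sp=3, e=sp−y≈1.749063; I≈10.461563, D=e−e_prev≈-0.463438; u=1/4·1.749063+1/4·10.461563+1/4·(-0.463438)≈2.936797; next y=-1/10·1.250938+1/2·2.936797≈1.343305
n=4: y≈1.343305, sp=1, e=sp−y≈-0.343305; I≈10.118258, D=e−e_prev≈-2.092367; u=1/4·(-0.343305)+1/4·10.118258+1/4·(-2.092367)≈1.920646; next y=-1/10·1.343305+1/2·1.920646≈0.825993
n=5: y≈0.825993, sp=1, e=sp−y≈0.174007; I≈10.292265, D=e−e_prev≈0.517312; u=1/4·0.174007+1/4·10.292265+1/4·0.517312≈2.745896; next y=-1/10·0.825993+1/2·2.745896≈1.290349
n=6: y≈1.290349, sp=1, e=sp−y≈-0.290349; I≈10.001916, D=e−e_prev≈-0.464356; u=1/4·(-0.290349)+1/4·10.001916+1/4·(-0.464356)≈2.311803; next y=-1/10·1.290349+1/2·2.311803≈1.026867
n=7: y≈1.026867, sp=1, e=sp−y≈-0.026867; I≈9.975050, D=e−e_prev≈0.263482; u=1/4·(-0.026867)+1/4·9.975050+1/4·0.263482≈2.552916; next y=-1/10·1.026867+1/2·2.552916≈1.173772
n=8: y≈1.173772, sp=1, e=sp−y≈-0.173772; I≈9.801278, D=e−e_prev≈-0.146905; u=1/4·(-0.173772)+1/4·9.801278+1/4·(-0.146905)≈2.370150; next y=-1/10·1.173772+1/2·2.370150≈1.067698
n=9: y≈1.067698, sp=1, e=sp−y≈-0.067698; I≈9.733580, D=e−e_prev≈0.106073; u=1/4·(-0.067698)+1/4·9.733580+1/4·0.106073≈2.442989; next y=-1/10·1.067698+1/2·2.442989≈1.114725

0 4 3.000 0.000
1 4 1.875 1.500
2 3 2.659 0.788
3 3 2.937 1.251
4 1 1.921 1.343
5 1 2.746 0.826
6 1 2.312 1.290
7 1 2.553 1.027
8 1 2.370 1.174
9 1 2.443 1.068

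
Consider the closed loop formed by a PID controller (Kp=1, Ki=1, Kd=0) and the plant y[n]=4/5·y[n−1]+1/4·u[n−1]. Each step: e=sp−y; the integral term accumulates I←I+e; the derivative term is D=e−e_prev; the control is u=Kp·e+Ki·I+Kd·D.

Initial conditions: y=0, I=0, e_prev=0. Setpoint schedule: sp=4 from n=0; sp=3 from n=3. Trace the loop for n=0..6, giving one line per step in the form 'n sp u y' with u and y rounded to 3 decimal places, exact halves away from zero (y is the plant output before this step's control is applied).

0 4 8.000 0.000
1 4 8.000 2.000
2 4 6.800 3.600
3 3 3.240 4.580
4 3 1.872 4.474
5 3 1.252 4.047
6 3 1.197 3.551

(exact arithmetic carried between steps; '≈' marks a value shown rounded to 6 d.p. or computed from one; I and e_prev carry over from the previous line; the table rounds u and y to 3 d.p., halves away from zero)
n=0: y=0, sp=4, e=sp−y=4; I=4, D=e−e_prev=4; u=1·4+1·4+0·4=8; next y=4/5·0+1/4·8=2
n=1: y=2, sp=4, e=sp−y=2; I=6, D=e−e_prev=-2; u=1·2+1·6+0·(-2)=8; next y=4/5·2+1/4·8=3.6
n=2: y=3.6, sp=4, e=sp−y=0.4; I=6.4, D=e−e_prev=-1.6; u=1·0.4+1·6.4+0·(-1.6)=6.8; next y=4/5·3.6+1/4·6.8=4.58
n=3: y=4.58, sp=3, e=sp−y=-1.58; I=4.82, D=e−e_prev=-1.98; u=1·(-1.58)+1·4.82+0·(-1.98)=3.24; next y=4/5·4.58+1/4·3.24=4.474
n=4: y=4.474, sp=3, e=sp−y=-1.474; I=3.346, D=e−e_prev=0.106; u=1·(-1.474)+1·3.346+0·0.106=1.872; next y=4/5·4.474+1/4·1.872=4.0472
n=5: y=4.0472, sp=3, e=sp−y=-1.0472; I=2.2988, D=e−e_prev=0.4268; u=1·(-1.0472)+1·2.2988+0·0.4268=1.2516; next y=4/5·4.0472+1/4·1.2516=3.55066
n=6: y=3.55066, sp=3, e=sp−y=-0.55066; I=1.74814, D=e−e_prev=0.49654; u=1·(-0.55066)+1·1.74814+0·0.49654=1.19748; next y=4/5·3.55066+1/4·1.19748=3.139898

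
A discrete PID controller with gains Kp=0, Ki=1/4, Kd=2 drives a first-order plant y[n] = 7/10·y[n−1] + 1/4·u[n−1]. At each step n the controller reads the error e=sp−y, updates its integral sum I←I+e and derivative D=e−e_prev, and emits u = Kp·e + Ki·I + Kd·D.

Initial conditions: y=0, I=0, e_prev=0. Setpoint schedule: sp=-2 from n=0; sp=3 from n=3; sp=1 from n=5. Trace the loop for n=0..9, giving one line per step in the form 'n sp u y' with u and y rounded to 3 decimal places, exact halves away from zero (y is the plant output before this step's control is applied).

(exact arithmetic carried between steps; '≈' marks a value shown rounded to 6 d.p. or computed from one; I and e_prev carry over from the previous line; the table rounds u and y to 3 d.p., halves away from zero)
n=0: y=0, sp=-2, e=sp−y=-2; I=-2, D=e−e_prev=-2; u=0·(-2)+1/4·(-2)+2·(-2)=-4.5; next y=7/10·0+1/4·(-4.5)=-1.125
n=1: y=-1.125, sp=-2, e=sp−y=-0.875; I=-2.875, D=e−e_prev=1.125; u=0·(-0.875)+1/4·(-2.875)+2·1.125=1.53125; next y=7/10·(-1.125)+1/4·1.53125≈-0.404688
n=2: y≈-0.404688, sp=-2, e=sp−y≈-1.595313; I≈-4.470313, D=e−e_prev≈-0.720313; u=0·(-1.595313)+1/4·(-4.470313)+2·(-0.720313)≈-2.558203; next y=7/10·(-0.404688)+1/4·(-2.558203)≈-0.922832
n=3: y≈-0.922832, sp=3, e=sp−y≈3.922832; I≈-0.547480, D=e−e_prev≈5.518145; u=0·3.922832+1/4·(-0.547480)+2·5.518145≈10.899419; next y=7/10·(-0.922832)+1/4·10.899419≈2.078872
n=4: y≈2.078872, sp=3, e=sp−y≈0.921128; I≈0.373647, D=e−e_prev≈-3.001704; u=0·0.921128+1/4·0.373647+2·(-3.001704)≈-5.909997; next y=7/10·2.078872+1/4·(-5.909997)≈-0.022289
n=5: y≈-0.022289, sp=1, e=sp−y≈1.022289; I≈1.395936, D=e−e_prev≈0.101161; u=0·1.022289+1/4·1.395936+2·0.101161≈0.551306; next y=7/10·(-0.022289)+1/4·0.551306≈0.122224
n=6: y≈0.122224, sp=1, e=sp−y≈0.877776; I≈2.273711, D=e−e_prev≈-0.144513; u=0·0.877776+1/4·2.273711+2·(-0.144513)≈0.279402; next y=7/10·0.122224+1/4·0.279402≈0.155408
n=7: y≈0.155408, sp=1, e=sp−y≈0.844592; I≈3.118304, D=e−e_prev≈-0.033183; u=0·0.844592+1/4·3.118304+2·(-0.033183)≈0.713210; next y=7/10·0.155408+1/4·0.713210≈0.287088
n=8: y≈0.287088, sp=1, e=sp−y≈0.712912; I≈3.831216, D=e−e_prev≈-0.131680; u=0·0.712912+1/4·3.831216+2·(-0.131680)≈0.694444; next y=7/10·0.287088+1/4·0.694444≈0.374572
n=9: y≈0.374572, sp=1, e=sp−y≈0.625428; I≈4.456644, D=e−e_prev≈-0.087485; u=0·0.625428+1/4·4.456644+2·(-0.087485)≈0.939192; next y=7/10·0.374572+1/4·0.939192≈0.496999

0 -2 -4.500 0.000
1 -2 1.531 -1.125
2 -2 -2.558 -0.405
3 3 10.899 -0.923
4 3 -5.910 2.079
5 1 0.551 -0.022
6 1 0.279 0.122
7 1 0.713 0.155
8 1 0.694 0.287
9 1 0.939 0.375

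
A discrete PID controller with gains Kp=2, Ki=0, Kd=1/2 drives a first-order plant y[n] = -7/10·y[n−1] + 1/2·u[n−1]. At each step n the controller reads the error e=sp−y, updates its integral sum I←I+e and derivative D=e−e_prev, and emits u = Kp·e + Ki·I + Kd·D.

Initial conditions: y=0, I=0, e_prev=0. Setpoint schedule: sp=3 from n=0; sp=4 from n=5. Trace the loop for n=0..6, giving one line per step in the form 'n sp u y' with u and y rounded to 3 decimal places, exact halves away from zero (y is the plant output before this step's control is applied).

(exact arithmetic carried between steps; '≈' marks a value shown rounded to 6 d.p. or computed from one; I and e_prev carry over from the previous line; the table rounds u and y to 3 d.p., halves away from zero)
n=0: y=0, sp=3, e=sp−y=3; I=3, D=e−e_prev=3; u=2·3+0·3+1/2·3=7.5; next y=-7/10·0+1/2·7.5=3.75
n=1: y=3.75, sp=3, e=sp−y=-0.75; I=2.25, D=e−e_prev=-3.75; u=2·(-0.75)+0·2.25+1/2·(-3.75)=-3.375; next y=-7/10·3.75+1/2·(-3.375)=-4.3125
n=2: y=-4.3125, sp=3, e=sp−y=7.3125; I=9.5625, D=e−e_prev=8.0625; u=2·7.3125+0·9.5625+1/2·8.0625=18.65625; next y=-7/10·(-4.3125)+1/2·18.65625=12.346875
n=3: y=12.346875, sp=3, e=sp−y=-9.346875; I=0.215625, D=e−e_prev=-16.659375; u=2·(-9.346875)+0·0.215625+1/2·(-16.659375)≈-27.023438; next y=-7/10·12.346875+1/2·(-27.023438)≈-22.154531
n=4: y≈-22.154531, sp=3, e=sp−y≈25.154531; I≈25.370156, D=e−e_prev≈34.501406; u=2·25.154531+0·25.370156+1/2·34.501406≈67.559766; next y=-7/10·(-22.154531)+1/2·67.559766≈49.288055
n=5: y≈49.288055, sp=4, e=sp−y≈-45.288055; I≈-19.917898, D=e−e_prev≈-70.442586; u=2·(-45.288055)+0·(-19.917898)+1/2·(-70.442586)≈-125.797402; next y=-7/10·49.288055+1/2·(-125.797402)≈-97.400339
n=6: y≈-97.400339, sp=4, e=sp−y≈101.400339; I≈81.482441, D=e−e_prev≈146.688394; u=2·101.400339+0·81.482441+1/2·146.688394≈276.144876; next y=-7/10·(-97.400339)+1/2·276.144876≈206.252676

0 3 7.500 0.000
1 3 -3.375 3.750
2 3 18.656 -4.313
3 3 -27.023 12.347
4 3 67.560 -22.155
5 4 -125.797 49.288
6 4 276.145 -97.400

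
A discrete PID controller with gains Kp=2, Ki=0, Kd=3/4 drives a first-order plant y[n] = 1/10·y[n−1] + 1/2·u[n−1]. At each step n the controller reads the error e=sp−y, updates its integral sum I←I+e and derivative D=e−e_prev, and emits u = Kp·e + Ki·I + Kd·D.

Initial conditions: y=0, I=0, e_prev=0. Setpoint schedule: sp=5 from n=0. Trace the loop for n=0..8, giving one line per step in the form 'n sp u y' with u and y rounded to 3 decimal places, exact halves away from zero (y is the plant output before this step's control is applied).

(exact arithmetic carried between steps; '≈' marks a value shown rounded to 6 d.p. or computed from one; I and e_prev carry over from the previous line; the table rounds u and y to 3 d.p., halves away from zero)
n=0: y=0, sp=5, e=sp−y=5; I=5, D=e−e_prev=5; u=2·5+0·5+3/4·5=13.75; next y=1/10·0+1/2·13.75=6.875
n=1: y=6.875, sp=5, e=sp−y=-1.875; I=3.125, D=e−e_prev=-6.875; u=2·(-1.875)+0·3.125+3/4·(-6.875)=-8.90625; next y=1/10·6.875+1/2·(-8.90625)=-3.765625
n=2: y=-3.765625, sp=5, e=sp−y=8.765625; I=11.890625, D=e−e_prev=10.640625; u=2·8.765625+0·11.890625+3/4·10.640625≈25.511719; next y=1/10·(-3.765625)+1/2·25.511719≈12.379297
n=3: y≈12.379297, sp=5, e=sp−y≈-7.379297; I≈4.511328, D=e−e_prev≈-16.144922; u=2·(-7.379297)+0·4.511328+3/4·(-16.144922)≈-26.867285; next y=1/10·12.379297+1/2·(-26.867285)≈-12.195713
n=4: y≈-12.195713, sp=5, e=sp−y≈17.195713; I≈21.707041, D=e−e_prev≈24.575010; u=2·17.195713+0·21.707041+3/4·24.575010≈52.822683; next y=1/10·(-12.195713)+1/2·52.822683≈25.191770
n=5: y≈25.191770, sp=5, e=sp−y≈-20.191770; I≈1.515271, D=e−e_prev≈-37.387483; u=2·(-20.191770)+0·1.515271+3/4·(-37.387483)≈-68.424153; next y=1/10·25.191770+1/2·(-68.424153)≈-31.692899
n=6: y≈-31.692899, sp=5, e=sp−y≈36.692899; I≈38.208170, D=e−e_prev≈56.884670; u=2·36.692899+0·38.208170+3/4·56.884670≈116.049301; next y=1/10·(-31.692899)+1/2·116.049301≈54.855361
n=7: y≈54.855361, sp=5, e=sp−y≈-49.855361; I≈-11.647190, D=e−e_prev≈-86.548260; u=2·(-49.855361)+0·(-11.647190)+3/4·(-86.548260)≈-164.621916; next y=1/10·54.855361+1/2·(-164.621916)≈-76.825422
n=8: y≈-76.825422, sp=5, e=sp−y≈81.825422; I≈70.178232, D=e−e_prev≈131.680783; u=2·81.825422+0·70.178232+3/4·131.680783≈262.411431; next y=1/10·(-76.825422)+1/2·262.411431≈123.523173

0 5 13.750 0.000
1 5 -8.906 6.875
2 5 25.512 -3.766
3 5 -26.867 12.379
4 5 52.823 -12.196
5 5 -68.424 25.192
6 5 116.049 -31.693
7 5 -164.622 54.855
8 5 262.411 -76.825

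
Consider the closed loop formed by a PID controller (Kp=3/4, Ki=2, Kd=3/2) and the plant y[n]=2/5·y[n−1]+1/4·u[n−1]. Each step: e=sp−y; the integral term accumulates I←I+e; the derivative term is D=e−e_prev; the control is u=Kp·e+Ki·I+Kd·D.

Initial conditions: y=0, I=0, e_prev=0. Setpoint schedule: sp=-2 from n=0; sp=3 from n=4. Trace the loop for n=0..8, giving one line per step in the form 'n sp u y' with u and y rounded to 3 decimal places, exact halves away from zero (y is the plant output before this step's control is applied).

0 -2 -8.500 0.000
1 -2 -0.469 -2.125
2 -2 -8.327 -0.967
3 -2 -2.275 -2.469
4 3 13.782 -1.556
5 3 -1.849 2.823
6 3 14.237 0.667
7 3 2.243 3.826
8 3 12.703 2.091

(exact arithmetic carried between steps; '≈' marks a value shown rounded to 6 d.p. or computed from one; I and e_prev carry over from the previous line; the table rounds u and y to 3 d.p., halves away from zero)
n=0: y=0, sp=-2, e=sp−y=-2; I=-2, D=e−e_prev=-2; u=3/4·(-2)+2·(-2)+3/2·(-2)=-8.5; next y=2/5·0+1/4·(-8.5)=-2.125
n=1: y=-2.125, sp=-2, e=sp−y=0.125; I=-1.875, D=e−e_prev=2.125; u=3/4·0.125+2·(-1.875)+3/2·2.125=-0.46875; next y=2/5·(-2.125)+1/4·(-0.46875)≈-0.967188
n=2: y≈-0.967188, sp=-2, e=sp−y≈-1.032813; I≈-2.907813, D=e−e_prev≈-1.157813; u=3/4·(-1.032813)+2·(-2.907813)+3/2·(-1.157813)≈-8.326953; next y=2/5·(-0.967188)+1/4·(-8.326953)≈-2.468613
n=3: y≈-2.468613, sp=-2, e=sp−y≈0.468613; I≈-2.439199, D=e−e_prev≈1.501426; u=3/4·0.468613+2·(-2.439199)+3/2·1.501426≈-2.274800; next y=2/5·(-2.468613)+1/4·(-2.274800)≈-1.556145
n=4: y≈-1.556145, sp=3, e=sp−y≈4.556145; I≈2.116946, D=e−e_prev≈4.087532; u=3/4·4.556145+2·2.116946+3/2·4.087532≈13.782299; next y=2/5·(-1.556145)+1/4·13.782299≈2.823117
n=5: y≈2.823117, sp=3, e=sp−y≈0.176883; I≈2.293829, D=e−e_prev≈-4.379262; u=3/4·0.176883+2·2.293829+3/2·(-4.379262)≈-1.848572; next y=2/5·2.823117+1/4·(-1.848572)≈0.667104
n=6: y≈0.667104, sp=3, e=sp−y≈2.332896; I≈4.626726, D=e−e_prev≈2.156013; u=3/4·2.332896+2·4.626726+3/2·2.156013≈14.237143; next y=2/5·0.667104+1/4·14.237143≈3.826127
n=7: y≈3.826127, sp=3, e=sp−y≈-0.826127; I≈3.800598, D=e−e_prev≈-3.159023; u=3/4·(-0.826127)+2·3.800598+3/2·(-3.159023)≈2.243066; next y=2/5·3.826127+1/4·2.243066≈2.091217
n=8: y≈2.091217, sp=3, e=sp−y≈0.908783; I≈4.709381, D=e−e_prev≈1.734910; u=3/4·0.908783+2·4.709381+3/2·1.734910≈12.702713; next y=2/5·2.091217+1/4·12.702713≈4.012165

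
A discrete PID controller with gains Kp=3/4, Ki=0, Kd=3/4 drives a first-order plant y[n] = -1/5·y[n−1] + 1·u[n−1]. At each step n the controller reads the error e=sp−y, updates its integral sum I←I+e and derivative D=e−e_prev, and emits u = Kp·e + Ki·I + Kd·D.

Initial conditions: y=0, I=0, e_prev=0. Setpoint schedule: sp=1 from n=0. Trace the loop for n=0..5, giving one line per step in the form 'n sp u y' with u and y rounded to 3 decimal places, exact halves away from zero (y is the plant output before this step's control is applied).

(exact arithmetic carried between steps; '≈' marks a value shown rounded to 6 d.p. or computed from one; I and e_prev carry over from the previous line; the table rounds u and y to 3 d.p., halves away from zero)
n=0: y=0, sp=1, e=sp−y=1; I=1, D=e−e_prev=1; u=3/4·1+0·1+3/4·1=1.5; next y=-1/5·0+1·1.5=1.5
n=1: y=1.5, sp=1, e=sp−y=-0.5; I=0.5, D=e−e_prev=-1.5; u=3/4·(-0.5)+0·0.5+3/4·(-1.5)=-1.5; next y=-1/5·1.5+1·(-1.5)=-1.8
n=2: y=-1.8, sp=1, e=sp−y=2.8; I=3.3, D=e−e_prev=3.3; u=3/4·2.8+0·3.3+3/4·3.3=4.575; next y=-1/5·(-1.8)+1·4.575=4.935
n=3: y=4.935, sp=1, e=sp−y=-3.935; I=-0.635, D=e−e_prev=-6.735; u=3/4·(-3.935)+0·(-0.635)+3/4·(-6.735)=-8.0025; next y=-1/5·4.935+1·(-8.0025)=-8.9895
n=4: y=-8.9895, sp=1, e=sp−y=9.9895; I=9.3545, D=e−e_prev=13.9245; u=3/4·9.9895+0·9.3545+3/4·13.9245=17.9355; next y=-1/5·(-8.9895)+1·17.9355=19.7334
n=5: y=19.7334, sp=1, e=sp−y=-18.7334; I=-9.3789, D=e−e_prev=-28.7229; u=3/4·(-18.7334)+0·(-9.3789)+3/4·(-28.7229)=-35.592225; next y=-1/5·19.7334+1·(-35.592225)=-39.538905

0 1 1.500 0.000
1 1 -1.500 1.500
2 1 4.575 -1.800
3 1 -8.003 4.935
4 1 17.936 -8.990
5 1 -35.592 19.733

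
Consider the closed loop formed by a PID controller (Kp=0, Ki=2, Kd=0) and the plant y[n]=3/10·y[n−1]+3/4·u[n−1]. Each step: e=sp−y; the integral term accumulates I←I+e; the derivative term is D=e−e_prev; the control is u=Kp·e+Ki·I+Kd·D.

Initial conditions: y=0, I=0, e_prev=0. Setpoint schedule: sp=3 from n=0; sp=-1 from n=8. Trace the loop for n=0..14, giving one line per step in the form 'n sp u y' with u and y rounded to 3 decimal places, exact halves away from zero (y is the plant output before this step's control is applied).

(exact arithmetic carried between steps; '≈' marks a value shown rounded to 6 d.p. or computed from one; I and e_prev carry over from the previous line; the table rounds u and y to 3 d.p., halves away from zero)
n=0: y=0, sp=3, e=sp−y=3; I=3, D=e−e_prev=3; u=0·3+2·3+0·3=6; next y=3/10·0+3/4·6=4.5
n=1: y=4.5, sp=3, e=sp−y=-1.5; I=1.5, D=e−e_prev=-4.5; u=0·(-1.5)+2·1.5+0·(-4.5)=3; next y=3/10·4.5+3/4·3=3.6
n=2: y=3.6, sp=3, e=sp−y=-0.6; I=0.9, D=e−e_prev=0.9; u=0·(-0.6)+2·0.9+0·0.9=1.8; next y=3/10·3.6+3/4·1.8=2.43
n=3: y=2.43, sp=3, e=sp−y=0.57; I=1.47, D=e−e_prev=1.17; u=0·0.57+2·1.47+0·1.17=2.94; next y=3/10·2.43+3/4·2.94=2.934
n=4: y=2.934, sp=3, e=sp−y=0.066; I=1.536, D=e−e_prev=-0.504; u=0·0.066+2·1.536+0·(-0.504)=3.072; next y=3/10·2.934+3/4·3.072=3.1842
n=5: y=3.1842, sp=3, e=sp−y=-0.1842; I=1.3518, D=e−e_prev=-0.2502; u=0·(-0.1842)+2·1.3518+0·(-0.2502)=2.7036; next y=3/10·3.1842+3/4·2.7036=2.98296
n=6: y=2.98296, sp=3, e=sp−y=0.01704; I=1.36884, D=e−e_prev=0.20124; u=0·0.01704+2·1.36884+0·0.20124=2.73768; next y=3/10·2.98296+3/4·2.73768=2.948148
n=7: y=2.948148, sp=3, e=sp−y=0.051852; I=1.420692, D=e−e_prev=0.034812; u=0·0.051852+2·1.420692+0·0.034812=2.841384; next y=3/10·2.948148+3/4·2.841384≈3.015482
n=8: y≈3.015482, sp=-1, e=sp−y≈-4.015482; I≈-2.594790, D=e−e_prev≈-4.067334; u=0·(-4.015482)+2·(-2.594790)+0·(-4.067334)≈-5.189581; next y=3/10·3.015482+3/4·(-5.189581)≈-2.987541
n=9: y≈-2.987541, sp=-1, e=sp−y≈1.987541; I≈-0.607250, D=e−e_prev≈6.003023; u=0·1.987541+2·(-0.607250)+0·6.003023≈-1.214499; next y=3/10·(-2.987541)+3/4·(-1.214499)≈-1.807137
n=10: y≈-1.807137, sp=-1, e=sp−y≈0.807137; I≈0.199887, D=e−e_prev≈-1.180404; u=0·0.807137+2·0.199887+0·(-1.180404)≈0.399774; next y=3/10·(-1.807137)+3/4·0.399774≈-0.242310
n=11: y≈-0.242310, sp=-1, e=sp−y≈-0.757690; I≈-0.557803, D=e−e_prev≈-1.564826; u=0·(-0.757690)+2·(-0.557803)+0·(-1.564826)≈-1.115605; next y=3/10·(-0.242310)+3/4·(-1.115605)≈-0.909397
n=12: y≈-0.909397, sp=-1, e=sp−y≈-0.090603; I≈-0.648406, D=e−e_prev≈0.667087; u=0·(-0.090603)+2·(-0.648406)+0·0.667087≈-1.296811; next y=3/10·(-0.909397)+3/4·(-1.296811)≈-1.245427
n=13: y≈-1.245427, sp=-1, e=sp−y≈0.245427; I≈-0.402978, D=e−e_prev≈0.336031; u=0·0.245427+2·(-0.402978)+0·0.336031≈-0.805956; next y=3/10·(-1.245427)+3/4·(-0.805956)≈-0.978095
n=14: y≈-0.978095, sp=-1, e=sp−y≈-0.021905; I≈-0.424883, D=e−e_prev≈-0.267332; u=0·(-0.021905)+2·(-0.424883)+0·(-0.267332)≈-0.849765; next y=3/10·(-0.978095)+3/4·(-0.849765)≈-0.930753

0 3 6.000 0.000
1 3 3.000 4.500
2 3 1.800 3.600
3 3 2.940 2.430
4 3 3.072 2.934
5 3 2.704 3.184
6 3 2.738 2.983
7 3 2.841 2.948
8 -1 -5.190 3.015
9 -1 -1.214 -2.988
10 -1 0.400 -1.807
11 -1 -1.116 -0.242
12 -1 -1.297 -0.909
13 -1 -0.806 -1.245
14 -1 -0.850 -0.978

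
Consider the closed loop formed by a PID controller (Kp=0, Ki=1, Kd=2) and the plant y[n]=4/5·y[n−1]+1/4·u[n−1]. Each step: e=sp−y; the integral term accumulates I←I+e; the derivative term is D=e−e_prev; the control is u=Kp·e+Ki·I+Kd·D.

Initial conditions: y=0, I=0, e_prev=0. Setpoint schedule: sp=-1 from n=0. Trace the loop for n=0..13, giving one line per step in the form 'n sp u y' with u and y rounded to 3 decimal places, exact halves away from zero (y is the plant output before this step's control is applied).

(exact arithmetic carried between steps; '≈' marks a value shown rounded to 6 d.p. or computed from one; I and e_prev carry over from the previous line; the table rounds u and y to 3 d.p., halves away from zero)
n=0: y=0, sp=-1, e=sp−y=-1; I=-1, D=e−e_prev=-1; u=0·(-1)+1·(-1)+2·(-1)=-3; next y=4/5·0+1/4·(-3)=-0.75
n=1: y=-0.75, sp=-1, e=sp−y=-0.25; I=-1.25, D=e−e_prev=0.75; u=0·(-0.25)+1·(-1.25)+2·0.75=0.25; next y=4/5·(-0.75)+1/4·0.25=-0.5375
n=2: y=-0.5375, sp=-1, e=sp−y=-0.4625; I=-1.7125, D=e−e_prev=-0.2125; u=0·(-0.4625)+1·(-1.7125)+2·(-0.2125)=-2.1375; next y=4/5·(-0.5375)+1/4·(-2.1375)=-0.964375
n=3: y=-0.964375, sp=-1, e=sp−y=-0.035625; I=-1.748125, D=e−e_prev=0.426875; u=0·(-0.035625)+1·(-1.748125)+2·0.426875=-0.894375; next y=4/5·(-0.964375)+1/4·(-0.894375)≈-0.995094
n=4: y≈-0.995094, sp=-1, e=sp−y≈-0.004906; I≈-1.753031, D=e−e_prev≈0.030719; u=0·(-0.004906)+1·(-1.753031)+2·0.030719≈-1.691594; next y=4/5·(-0.995094)+1/4·(-1.691594)≈-1.218973
n=5: y≈-1.218973, sp=-1, e=sp−y≈0.218973; I≈-1.534058, D=e−e_prev≈0.223880; u=0·0.218973+1·(-1.534058)+2·0.223880≈-1.086298; next y=4/5·(-1.218973)+1/4·(-1.086298)≈-1.246753
n=6: y≈-1.246753, sp=-1, e=sp−y≈0.246753; I≈-1.287304, D=e−e_prev≈0.027780; u=0·0.246753+1·(-1.287304)+2·0.027780≈-1.231745; next y=4/5·(-1.246753)+1/4·(-1.231745)≈-1.305339
n=7: y≈-1.305339, sp=-1, e=sp−y≈0.305339; I≈-0.981966, D=e−e_prev≈0.058585; u=0·0.305339+1·(-0.981966)+2·0.058585≈-0.864795; next y=4/5·(-1.305339)+1/4·(-0.864795)≈-1.260470
n=8: y≈-1.260470, sp=-1, e=sp−y≈0.260470; I≈-0.721496, D=e−e_prev≈-0.044869; u=0·0.260470+1·(-0.721496)+2·(-0.044869)≈-0.811234; next y=4/5·(-1.260470)+1/4·(-0.811234)≈-1.211184
n=9: y≈-1.211184, sp=-1, e=sp−y≈0.211184; I≈-0.510312, D=e−e_prev≈-0.049285; u=0·0.211184+1·(-0.510312)+2·(-0.049285)≈-0.608882; next y=4/5·(-1.211184)+1/4·(-0.608882)≈-1.121168
n=10: y≈-1.121168, sp=-1, e=sp−y≈0.121168; I≈-0.389144, D=e−e_prev≈-0.090016; u=0·0.121168+1·(-0.389144)+2·(-0.090016)≈-0.569176; next y=4/5·(-1.121168)+1/4·(-0.569176)≈-1.039228
n=11: y≈-1.039228, sp=-1, e=sp−y≈0.039228; I≈-0.349915, D=e−e_prev≈-0.081940; u=0·0.039228+1·(-0.349915)+2·(-0.081940)≈-0.513794; next y=4/5·(-1.039228)+1/4·(-0.513794)≈-0.959831
n=12: y≈-0.959831, sp=-1, e=sp−y≈-0.040169; I≈-0.390084, D=e−e_prev≈-0.079397; u=0·(-0.040169)+1·(-0.390084)+2·(-0.079397)≈-0.548878; next y=4/5·(-0.959831)+1/4·(-0.548878)≈-0.905085
n=13: y≈-0.905085, sp=-1, e=sp−y≈-0.094915; I≈-0.484999, D=e−e_prev≈-0.054747; u=0·(-0.094915)+1·(-0.484999)+2·(-0.054747)≈-0.594493; next y=4/5·(-0.905085)+1/4·(-0.594493)≈-0.872691

0 -1 -3.000 0.000
1 -1 0.250 -0.750
2 -1 -2.138 -0.538
3 -1 -0.894 -0.964
4 -1 -1.692 -0.995
5 -1 -1.086 -1.219
6 -1 -1.232 -1.247
7 -1 -0.865 -1.305
8 -1 -0.811 -1.260
9 -1 -0.609 -1.211
10 -1 -0.569 -1.121
11 -1 -0.514 -1.039
12 -1 -0.549 -0.960
13 -1 -0.594 -0.905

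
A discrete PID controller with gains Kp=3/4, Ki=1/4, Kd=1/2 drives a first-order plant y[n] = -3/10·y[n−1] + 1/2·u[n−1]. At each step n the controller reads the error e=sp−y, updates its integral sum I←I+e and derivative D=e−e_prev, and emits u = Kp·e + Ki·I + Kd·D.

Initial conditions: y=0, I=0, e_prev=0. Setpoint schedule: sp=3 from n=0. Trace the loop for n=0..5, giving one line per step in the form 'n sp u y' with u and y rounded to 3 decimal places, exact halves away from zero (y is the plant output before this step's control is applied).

0 3 4.500 0.000
1 3 0.375 2.250
2 3 5.794 -0.488
3 3 0.001 3.043
4 3 7.689 -0.912
5 3 -0.857 4.118

(exact arithmetic carried between steps; '≈' marks a value shown rounded to 6 d.p. or computed from one; I and e_prev carry over from the previous line; the table rounds u and y to 3 d.p., halves away from zero)
n=0: y=0, sp=3, e=sp−y=3; I=3, D=e−e_prev=3; u=3/4·3+1/4·3+1/2·3=4.5; next y=-3/10·0+1/2·4.5=2.25
n=1: y=2.25, sp=3, e=sp−y=0.75; I=3.75, D=e−e_prev=-2.25; u=3/4·0.75+1/4·3.75+1/2·(-2.25)=0.375; next y=-3/10·2.25+1/2·0.375=-0.4875
n=2: y=-0.4875, sp=3, e=sp−y=3.4875; I=7.2375, D=e−e_prev=2.7375; u=3/4·3.4875+1/4·7.2375+1/2·2.7375=5.79375; next y=-3/10·(-0.4875)+1/2·5.79375=3.043125
n=3: y=3.043125, sp=3, e=sp−y=-0.043125; I=7.194375, D=e−e_prev=-3.530625; u=3/4·(-0.043125)+1/4·7.194375+1/2·(-3.530625)≈0.000938; next y=-3/10·3.043125+1/2·0.000938≈-0.912469
n=4: y≈-0.912469, sp=3, e=sp−y≈3.912469; I≈11.106844, D=e−e_prev≈3.955594; u=3/4·3.912469+1/4·11.106844+1/2·3.955594≈7.688859; next y=-3/10·(-0.912469)+1/2·7.688859≈4.118170
n=5: y≈4.118170, sp=3, e=sp−y≈-1.118170; I≈9.988673, D=e−e_prev≈-5.030639; u=3/4·(-1.118170)+1/4·9.988673+1/2·(-5.030639)≈-0.856779; next y=-3/10·4.118170+1/2·(-0.856779)≈-1.663841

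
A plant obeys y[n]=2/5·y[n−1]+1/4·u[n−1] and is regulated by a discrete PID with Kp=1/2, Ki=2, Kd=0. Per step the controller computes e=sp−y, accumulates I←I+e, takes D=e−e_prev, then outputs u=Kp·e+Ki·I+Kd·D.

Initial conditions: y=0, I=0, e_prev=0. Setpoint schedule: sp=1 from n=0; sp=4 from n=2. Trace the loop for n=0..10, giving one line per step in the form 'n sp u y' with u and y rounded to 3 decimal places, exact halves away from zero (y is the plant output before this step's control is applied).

0 1 2.500 0.000
1 1 2.938 0.625
2 4 10.289 0.984
3 4 11.366 2.966
4 4 10.779 4.028
5 4 10.028 4.306
6 4 9.608 4.229
7 4 9.488 4.094
8 4 9.511 4.010
9 4 9.562 3.982
10 4 9.595 3.983

(exact arithmetic carried between steps; '≈' marks a value shown rounded to 6 d.p. or computed from one; I and e_prev carry over from the previous line; the table rounds u and y to 3 d.p., halves away from zero)
n=0: y=0, sp=1, e=sp−y=1; I=1, D=e−e_prev=1; u=1/2·1+2·1+0·1=2.5; next y=2/5·0+1/4·2.5=0.625
n=1: y=0.625, sp=1, e=sp−y=0.375; I=1.375, D=e−e_prev=-0.625; u=1/2·0.375+2·1.375+0·(-0.625)=2.9375; next y=2/5·0.625+1/4·2.9375=0.984375
n=2: y=0.984375, sp=4, e=sp−y=3.015625; I=4.390625, D=e−e_prev=2.640625; u=1/2·3.015625+2·4.390625+0·2.640625≈10.289063; next y=2/5·0.984375+1/4·10.289063≈2.966016
n=3: y≈2.966016, sp=4, e=sp−y≈1.033984; I≈5.424609, D=e−e_prev≈-1.981641; u=1/2·1.033984+2·5.424609+0·(-1.981641)≈11.366211; next y=2/5·2.966016+1/4·11.366211≈4.027959
n=4: y≈4.027959, sp=4, e=sp−y≈-0.027959; I≈5.396650, D=e−e_prev≈-1.061943; u=1/2·(-0.027959)+2·5.396650+0·(-1.061943)≈10.779321; next y=2/5·4.027959+1/4·10.779321≈4.306014
n=5: y≈4.306014, sp=4, e=sp−y≈-0.306014; I≈5.090636, D=e−e_prev≈-0.278055; u=1/2·(-0.306014)+2·5.090636+0·(-0.278055)≈10.028266; next y=2/5·4.306014+1/4·10.028266≈4.229472
n=6: y≈4.229472, sp=4, e=sp−y≈-0.229472; I≈4.861164, D=e−e_prev≈0.076542; u=1/2·(-0.229472)+2·4.861164+0·0.076542≈9.607593; next y=2/5·4.229472+1/4·9.607593≈4.093687
n=7: y≈4.093687, sp=4, e=sp−y≈-0.093687; I≈4.767477, D=e−e_prev≈0.135785; u=1/2·(-0.093687)+2·4.767477+0·0.135785≈9.488111; next y=2/5·4.093687+1/4·9.488111≈4.009503
n=8: y≈4.009503, sp=4, e=sp−y≈-0.009503; I≈4.757975, D=e−e_prev≈0.084184; u=1/2·(-0.009503)+2·4.757975+0·0.084184≈9.511198; next y=2/5·4.009503+1/4·9.511198≈3.981601
n=9: y≈3.981601, sp=4, e=sp−y≈0.018399; I≈4.776374, D=e−e_prev≈0.027902; u=1/2·0.018399+2·4.776374+0·0.027902≈9.561948; next y=2/5·3.981601+1/4·9.561948≈3.983127
n=10: y≈3.983127, sp=4, e=sp−y≈0.016873; I≈4.793247, D=e−e_prev≈-0.001527; u=1/2·0.016873+2·4.793247+0·(-0.001527)≈9.594930; next y=2/5·3.983127+1/4·9.594930≈3.991983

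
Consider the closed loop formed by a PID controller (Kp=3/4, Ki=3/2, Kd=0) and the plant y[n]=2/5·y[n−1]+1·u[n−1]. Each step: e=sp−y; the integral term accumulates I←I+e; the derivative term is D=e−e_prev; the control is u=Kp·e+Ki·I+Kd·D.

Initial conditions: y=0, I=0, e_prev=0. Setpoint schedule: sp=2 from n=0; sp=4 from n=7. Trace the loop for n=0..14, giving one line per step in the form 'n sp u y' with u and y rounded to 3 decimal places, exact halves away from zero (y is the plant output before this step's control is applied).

(exact arithmetic carried between steps; '≈' marks a value shown rounded to 6 d.p. or computed from one; I and e_prev carry over from the previous line; the table rounds u and y to 3 d.p., halves away from zero)
n=0: y=0, sp=2, e=sp−y=2; I=2, D=e−e_prev=2; u=3/4·2+3/2·2+0·2=4.5; next y=2/5·0+1·4.5=4.5
n=1: y=4.5, sp=2, e=sp−y=-2.5; I=-0.5, D=e−e_prev=-4.5; u=3/4·(-2.5)+3/2·(-0.5)+0·(-4.5)=-2.625; next y=2/5·4.5+1·(-2.625)=-0.825
n=2: y=-0.825, sp=2, e=sp−y=2.825; I=2.325, D=e−e_prev=5.325; u=3/4·2.825+3/2·2.325+0·5.325=5.60625; next y=2/5·(-0.825)+1·5.60625=5.27625
n=3: y=5.27625, sp=2, e=sp−y=-3.27625; I=-0.95125, D=e−e_prev=-6.10125; u=3/4·(-3.27625)+3/2·(-0.95125)+0·(-6.10125)≈-3.884063; next y=2/5·5.27625+1·(-3.884063)≈-1.773563
n=4: y≈-1.773563, sp=2, e=sp−y≈3.773563; I≈2.822313, D=e−e_prev≈7.049813; u=3/4·3.773563+3/2·2.822313+0·7.049813≈7.063641; next y=2/5·(-1.773563)+1·7.063641≈6.354216
n=5: y≈6.354216, sp=2, e=sp−y≈-4.354216; I≈-1.531903, D=e−e_prev≈-8.127778; u=3/4·(-4.354216)+3/2·(-1.531903)+0·(-8.127778)≈-5.563516; next y=2/5·6.354216+1·(-5.563516)≈-3.021830
n=6: y≈-3.021830, sp=2, e=sp−y≈5.021830; I≈3.489927, D=e−e_prev≈9.376046; u=3/4·5.021830+3/2·3.489927+0·9.376046≈9.001263; next y=2/5·(-3.021830)+1·9.001263≈7.792531
n=7: y≈7.792531, sp=4, e=sp−y≈-3.792531; I≈-0.302604, D=e−e_prev≈-8.814361; u=3/4·(-3.792531)+3/2·(-0.302604)+0·(-8.814361)≈-3.298304; next y=2/5·7.792531+1·(-3.298304)≈-0.181292
n=8: y≈-0.181292, sp=4, e=sp−y≈4.181292; I≈3.878688, D=e−e_prev≈7.973823; u=3/4·4.181292+3/2·3.878688+0·7.973823≈8.954001; next y=2/5·(-0.181292)+1·8.954001≈8.881484
n=9: y≈8.881484, sp=4, e=sp−y≈-4.881484; I≈-1.002796, D=e−e_prev≈-9.062776; u=3/4·(-4.881484)+3/2·(-1.002796)+0·(-9.062776)≈-5.165307; next y=2/5·8.881484+1·(-5.165307)≈-1.612714
n=10: y≈-1.612714, sp=4, e=sp−y≈5.612714; I≈4.609918, D=e−e_prev≈10.494198; u=3/4·5.612714+3/2·4.609918+0·10.494198≈11.124412; next y=2/5·(-1.612714)+1·11.124412≈10.479326
n=11: y≈10.479326, sp=4, e=sp−y≈-6.479326; I≈-1.869409, D=e−e_prev≈-12.092040; u=3/4·(-6.479326)+3/2·(-1.869409)+0·(-12.092040)≈-7.663607; next y=2/5·10.479326+1·(-7.663607)≈-3.471877
n=12: y≈-3.471877, sp=4, e=sp−y≈7.471877; I≈5.602468, D=e−e_prev≈13.951203; u=3/4·7.471877+3/2·5.602468+0·13.951203≈14.007610; next y=2/5·(-3.471877)+1·14.007610≈12.618859
n=13: y≈12.618859, sp=4, e=sp−y≈-8.618859; I≈-3.016391, D=e−e_prev≈-16.090736; u=3/4·(-8.618859)+3/2·(-3.016391)+0·(-16.090736)≈-10.988731; next y=2/5·12.618859+1·(-10.988731)≈-5.941187
n=14: y≈-5.941187, sp=4, e=sp−y≈9.941187; I≈6.924796, D=e−e_prev≈18.560047; u=3/4·9.941187+3/2·6.924796+0·18.560047≈17.843085; next y=2/5·(-5.941187)+1·17.843085≈15.466610

0 2 4.500 0.000
1 2 -2.625 4.500
2 2 5.606 -0.825
3 2 -3.884 5.276
4 2 7.064 -1.774
5 2 -5.564 6.354
6 2 9.001 -3.022
7 4 -3.298 7.793
8 4 8.954 -0.181
9 4 -5.165 8.881
10 4 11.124 -1.613
11 4 -7.664 10.479
12 4 14.008 -3.472
13 4 -10.989 12.619
14 4 17.843 -5.941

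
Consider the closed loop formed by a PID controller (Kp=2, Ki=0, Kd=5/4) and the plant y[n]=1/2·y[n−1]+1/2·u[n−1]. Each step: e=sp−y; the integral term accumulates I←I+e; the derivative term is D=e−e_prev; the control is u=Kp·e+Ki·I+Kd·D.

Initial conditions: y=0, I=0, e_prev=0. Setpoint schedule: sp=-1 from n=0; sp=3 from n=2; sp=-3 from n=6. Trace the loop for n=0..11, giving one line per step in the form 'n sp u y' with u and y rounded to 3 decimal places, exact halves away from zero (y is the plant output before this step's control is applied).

0 -1 -3.250 0.000
1 -1 3.281 -1.625
2 3 6.277 0.828
3 3 -4.511 3.553
4 3 11.998 -0.479
5 3 -13.318 5.760
6 -3 5.982 -3.779
7 -3 -14.303 1.101
8 -3 16.829 -6.601
9 -3 -30.872 5.114
10 -3 42.250 -12.879
11 -3 -69.826 14.685

(exact arithmetic carried between steps; '≈' marks a value shown rounded to 6 d.p. or computed from one; I and e_prev carry over from the previous line; the table rounds u and y to 3 d.p., halves away from zero)
n=0: y=0, sp=-1, e=sp−y=-1; I=-1, D=e−e_prev=-1; u=2·(-1)+0·(-1)+5/4·(-1)=-3.25; next y=1/2·0+1/2·(-3.25)=-1.625
n=1: y=-1.625, sp=-1, e=sp−y=0.625; I=-0.375, D=e−e_prev=1.625; u=2·0.625+0·(-0.375)+5/4·1.625=3.28125; next y=1/2·(-1.625)+1/2·3.28125=0.828125
n=2: y=0.828125, sp=3, e=sp−y=2.171875; I=1.796875, D=e−e_prev=1.546875; u=2·2.171875+0·1.796875+5/4·1.546875≈6.277344; next y=1/2·0.828125+1/2·6.277344≈3.552734
n=3: y≈3.552734, sp=3, e=sp−y≈-0.552734; I≈1.244141, D=e−e_prev≈-2.724609; u=2·(-0.552734)+0·1.244141+5/4·(-2.724609)≈-4.511230; next y=1/2·3.552734+1/2·(-4.511230)≈-0.479248
n=4: y≈-0.479248, sp=3, e=sp−y≈3.479248; I≈4.723389, D=e−e_prev≈4.031982; u=2·3.479248+0·4.723389+5/4·4.031982≈11.998474; next y=1/2·(-0.479248)+1/2·11.998474≈5.759613
n=5: y≈5.759613, sp=3, e=sp−y≈-2.759613; I≈1.963776, D=e−e_prev≈-6.238861; u=2·(-2.759613)+0·1.963776+5/4·(-6.238861)≈-13.317802; next y=1/2·5.759613+1/2·(-13.317802)≈-3.779095
n=6: y≈-3.779095, sp=-3, e=sp−y≈0.779095; I≈2.742870, D=e−e_prev≈3.538708; u=2·0.779095+0·2.742870+5/4·3.538708≈5.981574; next y=1/2·(-3.779095)+1/2·5.981574≈1.101240
n=7: y≈1.101240, sp=-3, e=sp−y≈-4.101240; I≈-1.358369, D=e−e_prev≈-4.880334; u=2·(-4.101240)+0·(-1.358369)+5/4·(-4.880334)≈-14.302897; next y=1/2·1.101240+1/2·(-14.302897)≈-6.600829
n=8: y≈-6.600829, sp=-3, e=sp−y≈3.600829; I≈2.242459, D=e−e_prev≈7.702069; u=2·3.600829+0·2.242459+5/4·7.702069≈16.829243; next y=1/2·(-6.600829)+1/2·16.829243≈5.114207
n=9: y≈5.114207, sp=-3, e=sp−y≈-8.114207; I≈-5.871748, D=e−e_prev≈-11.715036; u=2·(-8.114207)+0·(-5.871748)+5/4·(-11.715036)≈-30.872210; next y=1/2·5.114207+1/2·(-30.872210)≈-12.879001
n=10: y≈-12.879001, sp=-3, e=sp−y≈9.879001; I≈4.007253, D=e−e_prev≈17.993208; u=2·9.879001+0·4.007253+5/4·17.993208≈42.249513; next y=1/2·(-12.879001)+1/2·42.249513≈14.685256
n=11: y≈14.685256, sp=-3, e=sp−y≈-17.685256; I≈-13.678002, D=e−e_prev≈-27.564257; u=2·(-17.685256)+0·(-13.678002)+5/4·(-27.564257)≈-69.825833; next y=1/2·14.685256+1/2·(-69.825833)≈-27.570289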